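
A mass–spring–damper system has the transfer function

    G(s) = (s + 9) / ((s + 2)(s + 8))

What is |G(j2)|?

Substitute s = j2: numerator = 9 + j2, denominator = 12 + j20.
|G(j2)| = |9 + j2| / |12 + j20| = 9.2195 / 23.324 ≈ 0.3953.

|G(j2)| ≈ 0.3953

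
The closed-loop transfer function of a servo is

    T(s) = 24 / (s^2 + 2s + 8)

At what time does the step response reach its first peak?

Comparing s^2 + 2s + 8 to s^2 + 2ζωₙs + ωₙ²: ωₙ = √8 ≈ 2.828 rad/s and ζ = 2/(2·√8) ≈ 0.3536.
ζωₙ = 2/2 = 1, so ω_d = ωₙ√(1−ζ²) = √(ωₙ² − (ζωₙ)²) = √(8 − 1²) = √7 ≈ 2.646 rad/s.
t_p = π/ω_d = π/2.646 ≈ 1.187 s.

t_p ≈ 1.187 s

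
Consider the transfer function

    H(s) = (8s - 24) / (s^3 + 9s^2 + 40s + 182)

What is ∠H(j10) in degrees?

∠H(j10) ≈ -113.2°

At s = j10: numerator = -24 + j80, denominator = -718 - j600.
∠H = ∠num − ∠den = 106.70° − (-140.12°) = 246.8°, which wraps to -113.2°.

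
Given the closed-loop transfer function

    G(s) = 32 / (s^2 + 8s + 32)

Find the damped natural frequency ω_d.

ω_d = 4 rad/s

Comparing s^2 + 8s + 32 to s^2 + 2ζωₙs + ωₙ²: ωₙ = √32 ≈ 5.657 rad/s and ζ = 8/(2·√32) ≈ 0.7071.
ζωₙ = 8/2 = 4, so ω_d = ωₙ√(1−ζ²) = √(ωₙ² − (ζωₙ)²) = √(32 − 4²) = √16 = 4 rad/s.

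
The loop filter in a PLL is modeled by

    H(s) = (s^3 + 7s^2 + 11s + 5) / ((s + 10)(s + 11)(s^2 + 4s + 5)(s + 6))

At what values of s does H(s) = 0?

s = -5, -1, -1

Set the numerator to zero: s^3 + 7s^2 + 11s + 5 = 0.
Factoring: (s + 5)(s + 1)^2 = 0.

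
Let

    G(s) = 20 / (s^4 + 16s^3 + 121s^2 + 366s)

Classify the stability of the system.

marginally stable

The denominator s^4 + 16s^3 + 121s^2 + 366s factors as s(s^2 + 10s + 61)(s + 6), giving poles at s = 0, -5 ± 6j, -6.
Since the simple pole(s) at s = 0 lie on the jω-axis with none in the right half-plane, the system is marginally stable.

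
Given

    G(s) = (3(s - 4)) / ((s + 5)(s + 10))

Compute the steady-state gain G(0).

G(0) = -6/25 ≈ -0.2400

At s = 0 each factor (s + a) contributes a and each (s^2 + bs + c) contributes c.
G(0) = 3·(-4) / ((5) · (10)) = -12/50 = -6/25.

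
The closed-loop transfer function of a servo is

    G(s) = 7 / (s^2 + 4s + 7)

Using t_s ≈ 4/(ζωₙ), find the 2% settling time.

Comparing s^2 + 4s + 7 to s^2 + 2ζωₙs + ωₙ²: ωₙ = √7 ≈ 2.646 rad/s and ζ = 4/(2·√7) ≈ 0.7559.
ζωₙ = 4/2 = 2, so t_s ≈ 4/(ζωₙ) = 4/2 = 2 s.

t_s ≈ 2 s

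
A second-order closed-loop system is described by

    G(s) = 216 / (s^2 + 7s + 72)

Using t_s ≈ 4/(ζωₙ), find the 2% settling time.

t_s ≈ 1.143 s

Comparing s^2 + 7s + 72 to s^2 + 2ζωₙs + ωₙ²: ωₙ = √72 ≈ 8.485 rad/s and ζ = 7/(2·√72) ≈ 0.4125.
ζωₙ = 7/2 = 3.5, so t_s ≈ 4/(ζωₙ) = 4/3.5 ≈ 1.143 s.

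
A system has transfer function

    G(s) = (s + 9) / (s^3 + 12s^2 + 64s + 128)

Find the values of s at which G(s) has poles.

The poles are the roots of the denominator s^3 + 12s^2 + 64s + 128 = 0.
Trying s = -4: the polynomial evaluates to 0, so (s + 4) is a factor.
Dividing out leaves s^2 + 8s + 32 = 0.
The quadratic formula then gives s = -4 ± 4j.

s = -4 + 4j, -4 - 4j, -4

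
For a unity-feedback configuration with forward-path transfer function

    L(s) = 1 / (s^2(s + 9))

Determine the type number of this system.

The denominator has 2 factors of s at the origin (free integrators), so this is a Type 2 system.

Type 2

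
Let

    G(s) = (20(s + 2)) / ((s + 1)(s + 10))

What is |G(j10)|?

|G(j10)| ≈ 1.435

Substitute s = j10: numerator = 40 + j200, denominator = -90 + j110.
|G(j10)| = |40 + j200| / |-90 + j110| = 203.96 / 142.13 ≈ 1.435.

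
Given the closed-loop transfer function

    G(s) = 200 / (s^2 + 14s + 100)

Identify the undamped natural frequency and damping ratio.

ωₙ = 10 rad/s, ζ = 0.7

Compare the denominator to the standard form s^2 + 2ζωₙs + ωₙ².
ωₙ² = 100, so ωₙ = 10 rad/s.
2ζωₙ = 14, so ζ = 14/(2·10) = 0.7.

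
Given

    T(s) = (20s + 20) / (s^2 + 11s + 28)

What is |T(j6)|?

Substitute s = j6: numerator = 20 + j120, denominator = -8 + j66.
|T(j6)| = |20 + j120| / |-8 + j66| = 121.66 / 66.483 ≈ 1.830.

|T(j6)| ≈ 1.830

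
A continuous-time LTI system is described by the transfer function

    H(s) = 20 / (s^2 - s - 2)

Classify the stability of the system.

The denominator s^2 - s - 2 factors as (s + 1)(s - 2), giving poles at s = -1, 2.
Since the pole(s) at s = 2 lie in the right half-plane, the system is unstable.

unstable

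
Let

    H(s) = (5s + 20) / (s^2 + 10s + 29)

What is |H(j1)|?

|H(j1)| ≈ 0.6934

Substitute s = j1: numerator = 20 + j5, denominator = 28 + j10.
|H(j1)| = |20 + j5| / |28 + j10| = 20.616 / 29.732 ≈ 0.6934.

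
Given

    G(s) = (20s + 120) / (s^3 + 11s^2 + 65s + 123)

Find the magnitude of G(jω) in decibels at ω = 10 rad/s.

|G(j10)|_dB ≈ -13.0 dB

Substitute s = j10: numerator = 120 + j200, denominator = -977 - j350.
|G(j10)| = |120 + j200| / |-977 - j350| = 233.24 / 1037.8 ≈ 0.2247.
In decibels: 20·log₁₀(0.2247) ≈ -13.0 dB.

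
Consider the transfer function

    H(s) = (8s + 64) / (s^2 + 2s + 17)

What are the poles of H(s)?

The poles are the roots of the denominator s^2 + 2s + 17 = 0.
Using the quadratic formula: s = (-2 ± √(-64))/2 = -1 ± 4j.

s = -1 ± 4j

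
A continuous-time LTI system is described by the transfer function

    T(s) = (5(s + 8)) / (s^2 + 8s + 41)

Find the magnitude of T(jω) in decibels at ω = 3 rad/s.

|T(j3)|_dB ≈ 0.571 dB

Substitute s = j3: numerator = 40 + j15, denominator = 32 + j24.
|T(j3)| = |40 + j15| / |32 + j24| = 42.720 / 40 ≈ 1.068.
In decibels: 20·log₁₀(1.068) ≈ 0.571 dB.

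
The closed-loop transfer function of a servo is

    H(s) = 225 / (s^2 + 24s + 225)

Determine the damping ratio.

Compare the denominator to the standard form s^2 + 2ζωₙs + ωₙ².
ωₙ² = 225, so ωₙ = 15 rad/s.
2ζωₙ = 24, so ζ = 24/(2·15) = 0.8.

ζ = 0.8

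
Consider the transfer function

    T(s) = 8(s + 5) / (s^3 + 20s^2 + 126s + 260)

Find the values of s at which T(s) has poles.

The poles are the roots of the denominator s^3 + 20s^2 + 126s + 260 = 0.
Trying s = -10: the polynomial evaluates to 0, so (s + 10) is a factor.
Dividing out leaves s^2 + 10s + 26 = 0.
The quadratic formula then gives s = -5 ± 1j.

s = -5 ± j, -10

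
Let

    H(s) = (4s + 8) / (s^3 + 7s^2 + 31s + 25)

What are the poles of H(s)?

s = -3 + 4j, -3 - 4j, -1

The poles are the roots of the denominator s^3 + 7s^2 + 31s + 25 = 0.
Trying s = -1: the polynomial evaluates to 0, so (s + 1) is a factor.
Dividing out leaves s^2 + 6s + 25 = 0.
The quadratic formula then gives s = -3 ± 4j.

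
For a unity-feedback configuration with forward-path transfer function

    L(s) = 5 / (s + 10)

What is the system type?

The denominator has no factor of s at the origin — no free integrator — so this is a Type 0 system.

Type 0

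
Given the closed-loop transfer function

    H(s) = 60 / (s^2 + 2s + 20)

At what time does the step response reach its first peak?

Comparing s^2 + 2s + 20 to s^2 + 2ζωₙs + ωₙ²: ωₙ = √20 ≈ 4.472 rad/s and ζ = 2/(2·√20) ≈ 0.2236.
ζωₙ = 2/2 = 1, so ω_d = ωₙ√(1−ζ²) = √(ωₙ² − (ζωₙ)²) = √(20 − 1²) = √19 ≈ 4.359 rad/s.
t_p = π/ω_d = π/4.359 ≈ 0.7207 s.

t_p ≈ 0.7207 s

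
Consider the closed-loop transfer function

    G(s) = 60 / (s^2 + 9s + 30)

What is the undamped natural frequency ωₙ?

ωₙ ≈ 5.477 rad/s

Compare the denominator to the standard form s^2 + 2ζωₙs + ωₙ².
ωₙ² = 30, so ωₙ = √30 ≈ 5.477 rad/s.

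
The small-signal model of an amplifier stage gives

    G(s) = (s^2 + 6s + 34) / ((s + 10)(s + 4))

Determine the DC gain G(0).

G(0) = 17/20 ≈ 0.8500

At s = 0 each factor (s + a) contributes a and each (s^2 + bs + c) contributes c.
G(0) = 1·(34) / ((10) · (4)) = 34/40 = 17/20.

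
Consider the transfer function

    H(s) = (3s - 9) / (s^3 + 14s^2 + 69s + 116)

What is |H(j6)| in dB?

Substitute s = j6: numerator = -9 + j18, denominator = -388 + j198.
|H(j6)| = |-9 + j18| / |-388 + j198| = 20.125 / 435.60 ≈ 0.04620.
In decibels: 20·log₁₀(0.04620) ≈ -26.7 dB.

|H(j6)|_dB ≈ -26.7 dB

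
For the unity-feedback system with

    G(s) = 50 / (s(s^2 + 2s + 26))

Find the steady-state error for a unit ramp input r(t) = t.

e_ss = 0.5200

G(s) has one pole at the origin.
This is a Type 1 system. Kv = lim_{s→0} s·G(s) = 50/26 = 25/13.
e_ss = 1/Kv = 1/(25/13) = 13/25 ≈ 0.5200.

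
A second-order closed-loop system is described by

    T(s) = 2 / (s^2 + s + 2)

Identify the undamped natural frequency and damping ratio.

ωₙ ≈ 1.414 rad/s, ζ ≈ 0.3536

Compare the denominator to the standard form s^2 + 2ζωₙs + ωₙ².
ωₙ² = 2, so ωₙ = √2 ≈ 1.414 rad/s.
2ζωₙ = 1, so ζ = 1/(2·√2) ≈ 0.3536.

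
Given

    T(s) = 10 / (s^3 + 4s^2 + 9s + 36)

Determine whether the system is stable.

marginally stable

The denominator s^3 + 4s^2 + 9s + 36 factors as (s^2 + 9)(s + 4), giving poles at s = ±3j, -4.
Since the simple pole(s) at s = ±3j lie on the jω-axis with none in the right half-plane, the system is marginally stable.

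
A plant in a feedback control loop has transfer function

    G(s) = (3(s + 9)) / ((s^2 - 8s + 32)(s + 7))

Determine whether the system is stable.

unstable

The poles can be read from the denominator factors: s = 4 ± 4j, -7.
Since the pole(s) at s = 4 + 4j, 4 - 4j lie in the right half-plane, the system is unstable.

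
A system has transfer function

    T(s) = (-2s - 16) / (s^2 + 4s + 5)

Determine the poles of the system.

The poles are the roots of the denominator s^2 + 4s + 5 = 0.
Using the quadratic formula: s = (-4 ± √(-4))/2 = -2 ± 1j.

s = -2 ± j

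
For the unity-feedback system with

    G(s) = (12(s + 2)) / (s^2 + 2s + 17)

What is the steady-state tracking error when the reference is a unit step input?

G(s) has no poles at the origin.
This is a Type 0 system. Kp = lim_{s→0} G(s) = 24/17.
e_ss = 1/(1 + Kp) = 1/(1 + 24/17) = 17/41 ≈ 0.4146.

e_ss = 0.4146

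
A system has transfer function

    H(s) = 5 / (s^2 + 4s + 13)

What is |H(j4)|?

|H(j4)| ≈ 0.3071

Substitute s = j4: numerator = 5, denominator = -3 + j16.
|H(j4)| = |5| / |-3 + j16| = 5 / 16.279 ≈ 0.3071.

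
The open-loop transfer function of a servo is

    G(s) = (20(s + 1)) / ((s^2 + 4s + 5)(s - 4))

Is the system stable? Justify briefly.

The poles can be read from the denominator factors: s = -2 ± j, 4.
Since the pole(s) at s = 4 lie in the right half-plane, the system is unstable.

unstable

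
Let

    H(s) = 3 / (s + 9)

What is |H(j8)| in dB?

|H(j8)|_dB ≈ -12.1 dB

Substitute s = j8: numerator = 3, denominator = 9 + j8.
|H(j8)| = |3| / |9 + j8| = 3 / 12.042 ≈ 0.2491.
In decibels: 20·log₁₀(0.2491) ≈ -12.1 dB.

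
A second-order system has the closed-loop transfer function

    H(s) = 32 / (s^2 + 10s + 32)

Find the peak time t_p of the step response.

t_p ≈ 1.187 s

Comparing s^2 + 10s + 32 to s^2 + 2ζωₙs + ωₙ²: ωₙ = √32 ≈ 5.657 rad/s and ζ = 10/(2·√32) ≈ 0.8839.
ζωₙ = 10/2 = 5, so ω_d = ωₙ√(1−ζ²) = √(ωₙ² − (ζωₙ)²) = √(32 − 5²) = √7 ≈ 2.646 rad/s.
t_p = π/ω_d = π/2.646 ≈ 1.187 s.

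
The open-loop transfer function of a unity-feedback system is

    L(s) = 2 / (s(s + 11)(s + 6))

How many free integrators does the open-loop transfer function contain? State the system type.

The denominator has 1 factor of s at the origin (free integrator), so this is a Type 1 system.

Type 1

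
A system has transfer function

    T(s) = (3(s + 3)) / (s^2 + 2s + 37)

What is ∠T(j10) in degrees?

∠T(j10) ≈ -89.09°

At s = j10: numerator = 9 + j30, denominator = -63 + j20.
∠T = ∠num − ∠den = 73.301° − (162.39°) = -89.09°.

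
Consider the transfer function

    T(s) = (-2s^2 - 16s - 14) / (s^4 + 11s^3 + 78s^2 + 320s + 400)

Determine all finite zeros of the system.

s = -7, -1

Set the numerator to zero: -2s^2 - 16s - 14 = 0, i.e. -2·(s^2 + 8s + 7) = 0.
Factoring: (s + 7)(s + 1) = 0.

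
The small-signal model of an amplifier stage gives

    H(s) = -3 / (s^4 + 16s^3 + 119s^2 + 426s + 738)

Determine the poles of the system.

s = -3 ± 3j, -5 ± 4j

The poles are the roots of the denominator s^4 + 16s^3 + 119s^2 + 426s + 738 = 0.
No real roots exist; factor into two real quadratics: (s^2 + 6s + 18)(s^2 + 10s + 41) = 0.
Each quadratic gives a conjugate pair via the quadratic formula.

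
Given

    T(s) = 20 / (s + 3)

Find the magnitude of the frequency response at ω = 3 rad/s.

|T(j3)| ≈ 4.714

Substitute s = j3: numerator = 20, denominator = 3 + j3.
|T(j3)| = |20| / |3 + j3| = 20 / 4.2426 ≈ 4.714.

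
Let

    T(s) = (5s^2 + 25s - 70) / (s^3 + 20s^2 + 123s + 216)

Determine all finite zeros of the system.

s = 2, -7

Set the numerator to zero: 5s^2 + 25s - 70 = 0, i.e. 5·(s^2 + 5s - 14) = 0.
Factoring: (s - 2)(s + 7) = 0.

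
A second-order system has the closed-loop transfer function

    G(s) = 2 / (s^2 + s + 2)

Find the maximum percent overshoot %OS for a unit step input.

%OS ≈ 30.5%

Comparing s^2 + s + 2 to s^2 + 2ζωₙs + ωₙ²: ωₙ = √2 ≈ 1.414 rad/s and ζ = 1/(2·√2) ≈ 0.3536.
%OS = 100·exp(−πζ/√(1−ζ²)) = 100·exp(−π·0.3536/√(1−0.3536²)) ≈ 30.5%.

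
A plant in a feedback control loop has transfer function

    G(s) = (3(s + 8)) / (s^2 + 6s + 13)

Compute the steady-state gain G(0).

Set s = 0: G(0) = (24) / (13) = 24/13.

G(0) = 24/13 ≈ 1.846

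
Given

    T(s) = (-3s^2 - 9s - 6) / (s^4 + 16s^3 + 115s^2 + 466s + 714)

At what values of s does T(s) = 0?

Set the numerator to zero: -3s^2 - 9s - 6 = 0, i.e. -3·(s^2 + 3s + 2) = 0.
Factoring: (s + 1)(s + 2) = 0.

s = -1, -2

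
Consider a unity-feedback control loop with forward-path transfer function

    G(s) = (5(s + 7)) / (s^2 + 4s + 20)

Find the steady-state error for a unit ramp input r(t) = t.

G(s) has no poles at the origin.
This is a Type 0 system; Kv = lim_{s→0} s·G(s) = 0, so the steady-state error for a ramp input is infinite.

e_ss = ∞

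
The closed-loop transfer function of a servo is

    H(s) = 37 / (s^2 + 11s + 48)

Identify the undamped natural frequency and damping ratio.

Compare the denominator to the standard form s^2 + 2ζωₙs + ωₙ².
ωₙ² = 48, so ωₙ = √48 ≈ 6.928 rad/s.
2ζωₙ = 11, so ζ = 11/(2·√48) ≈ 0.7939.

ωₙ ≈ 6.928 rad/s, ζ ≈ 0.7939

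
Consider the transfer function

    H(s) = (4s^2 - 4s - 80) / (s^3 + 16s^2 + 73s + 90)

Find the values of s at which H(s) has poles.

The poles are the roots of the denominator s^3 + 16s^2 + 73s + 90 = 0.
Trying s = -5: the polynomial evaluates to 0, so (s + 5) is a factor.
Dividing out leaves s^2 + 11s + 18 = 0.
Factoring the quadratic: (s + 2)(s + 9) = 0.

s = -5, -2, -9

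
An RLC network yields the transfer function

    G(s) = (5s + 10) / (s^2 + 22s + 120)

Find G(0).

G(0) = 1/12 ≈ 0.08333

Set s = 0: G(0) = (10) / (120) = 1/12.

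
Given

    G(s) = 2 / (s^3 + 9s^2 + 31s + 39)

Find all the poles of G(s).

s = -3 ± 2j, -3

The poles are the roots of the denominator s^3 + 9s^2 + 31s + 39 = 0.
Trying s = -3: the polynomial evaluates to 0, so (s + 3) is a factor.
Dividing out leaves s^2 + 6s + 13 = 0.
The quadratic formula then gives s = -3 ± 2j.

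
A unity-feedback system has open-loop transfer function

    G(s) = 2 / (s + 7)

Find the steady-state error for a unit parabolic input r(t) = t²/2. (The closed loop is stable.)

e_ss = ∞

G(s) has no poles at the origin.
This is a Type 0 system; Ka = lim_{s→0} s^2·G(s) = 0, so the steady-state error for a parabola input is infinite.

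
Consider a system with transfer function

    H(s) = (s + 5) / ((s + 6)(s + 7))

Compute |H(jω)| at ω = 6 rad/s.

|H(j6)| ≈ 0.09984

Substitute s = j6: numerator = 5 + j6, denominator = 6 + j78.
|H(j6)| = |5 + j6| / |6 + j78| = 7.8102 / 78.230 ≈ 0.09984.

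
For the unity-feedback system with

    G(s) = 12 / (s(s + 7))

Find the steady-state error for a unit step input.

G(s) has one pole at the origin.
This is a Type 1 system; for a step input the steady-state error is zero.

e_ss = 0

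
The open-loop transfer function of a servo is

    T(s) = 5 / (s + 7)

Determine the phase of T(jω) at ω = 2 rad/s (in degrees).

∠T(j2) ≈ -15.95°

At s = j2: numerator = 5, denominator = 7 + j2.
∠T = ∠num − ∠den = 0° − (15.945°) = -15.95°.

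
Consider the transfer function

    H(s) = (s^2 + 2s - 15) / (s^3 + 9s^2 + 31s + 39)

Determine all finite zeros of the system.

s = -5, 3

Set the numerator to zero: s^2 + 2s - 15 = 0.
Factoring: (s + 5)(s - 3) = 0.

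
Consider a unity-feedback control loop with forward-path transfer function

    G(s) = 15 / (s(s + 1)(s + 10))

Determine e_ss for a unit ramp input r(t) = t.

e_ss = 0.6667

G(s) has one pole at the origin.
This is a Type 1 system. Kv = lim_{s→0} s·G(s) = 15/10 = 3/2.
e_ss = 1/Kv = 1/(3/2) = 2/3 ≈ 0.6667.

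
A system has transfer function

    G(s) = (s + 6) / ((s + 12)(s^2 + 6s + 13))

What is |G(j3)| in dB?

Substitute s = j3: numerator = 6 + j3, denominator = -6 + j228.
|G(j3)| = |6 + j3| / |-6 + j228| = 6.7082 / 228.08 ≈ 0.02941.
In decibels: 20·log₁₀(0.02941) ≈ -30.6 dB.

|G(j3)|_dB ≈ -30.6 dB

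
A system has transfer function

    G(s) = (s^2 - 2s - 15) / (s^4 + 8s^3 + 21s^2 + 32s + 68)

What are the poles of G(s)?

s = ±2j, -4 ± j

The poles are the roots of the denominator s^4 + 8s^3 + 21s^2 + 32s + 68 = 0.
No real roots exist; factor into two real quadratics: (s^2 + 4)(s^2 + 8s + 17) = 0.
Each quadratic gives a conjugate pair via the quadratic formula.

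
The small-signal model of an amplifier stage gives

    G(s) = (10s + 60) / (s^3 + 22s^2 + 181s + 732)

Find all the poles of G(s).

The poles are the roots of the denominator s^3 + 22s^2 + 181s + 732 = 0.
Trying s = -12: the polynomial evaluates to 0, so (s + 12) is a factor.
Dividing out leaves s^2 + 10s + 61 = 0.
The quadratic formula then gives s = -5 ± 6j.

s = -12, -5 + 6j, -5 - 6j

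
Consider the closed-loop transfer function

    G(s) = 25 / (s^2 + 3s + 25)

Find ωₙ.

ωₙ = 5 rad/s

Compare the denominator to the standard form s^2 + 2ζωₙs + ωₙ².
ωₙ² = 25, so ωₙ = 5 rad/s.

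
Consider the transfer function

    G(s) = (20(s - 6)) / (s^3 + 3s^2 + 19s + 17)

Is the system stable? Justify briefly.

stable

The denominator s^3 + 3s^2 + 19s + 17 factors as (s + 1)(s^2 + 2s + 17), giving poles at s = -1, -1 + 4j, -1 - 4j.
Since all poles lie strictly in the left half-plane, the system is stable.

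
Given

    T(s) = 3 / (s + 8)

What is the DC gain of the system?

Set s = 0: T(0) = (3) / (8) = 3/8.

T(0) = 3/8 ≈ 0.3750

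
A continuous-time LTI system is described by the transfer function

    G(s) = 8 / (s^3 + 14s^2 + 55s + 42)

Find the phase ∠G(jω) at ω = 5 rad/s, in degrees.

At s = j5: numerator = 8, denominator = -308 + j150.
∠G = ∠num − ∠den = 0° − (154.03°) = -154.0°.

∠G(j5) ≈ -154.0°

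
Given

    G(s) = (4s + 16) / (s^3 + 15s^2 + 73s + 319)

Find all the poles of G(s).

The poles are the roots of the denominator s^3 + 15s^2 + 73s + 319 = 0.
Trying s = -11: the polynomial evaluates to 0, so (s + 11) is a factor.
Dividing out leaves s^2 + 4s + 29 = 0.
The quadratic formula then gives s = -2 ± 5j.

s = -2 ± 5j, -11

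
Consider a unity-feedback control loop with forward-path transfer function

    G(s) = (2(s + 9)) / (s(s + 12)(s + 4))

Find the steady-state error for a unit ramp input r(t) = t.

G(s) has one pole at the origin.
This is a Type 1 system. Kv = lim_{s→0} s·G(s) = 18/48 = 3/8.
e_ss = 1/Kv = 1/(3/8) = 8/3 ≈ 2.667.

e_ss = 2.667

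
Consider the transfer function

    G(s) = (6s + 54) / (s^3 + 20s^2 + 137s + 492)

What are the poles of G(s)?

s = -12, -4 + 5j, -4 - 5j

The poles are the roots of the denominator s^3 + 20s^2 + 137s + 492 = 0.
Trying s = -12: the polynomial evaluates to 0, so (s + 12) is a factor.
Dividing out leaves s^2 + 8s + 41 = 0.
The quadratic formula then gives s = -4 ± 5j.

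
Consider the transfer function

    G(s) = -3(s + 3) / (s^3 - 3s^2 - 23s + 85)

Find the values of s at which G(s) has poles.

The poles are the roots of the denominator s^3 - 3s^2 - 23s + 85 = 0.
Trying s = -5: the polynomial evaluates to 0, so (s + 5) is a factor.
Dividing out leaves s^2 - 8s + 17 = 0.
The quadratic formula then gives s = 4 ± 1j.

s = 4 ± j, -5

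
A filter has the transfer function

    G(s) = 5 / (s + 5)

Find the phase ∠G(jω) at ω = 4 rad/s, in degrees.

At s = j4: numerator = 5, denominator = 5 + j4.
∠G = ∠num − ∠den = 0° − (38.660°) = -38.66°.

∠G(j4) ≈ -38.66°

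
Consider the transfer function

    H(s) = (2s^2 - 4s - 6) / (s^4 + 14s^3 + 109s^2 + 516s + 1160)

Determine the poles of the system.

s = -2 ± 6j, -5 ± 2j

The poles are the roots of the denominator s^4 + 14s^3 + 109s^2 + 516s + 1160 = 0.
No real roots exist; factor into two real quadratics: (s^2 + 4s + 40)(s^2 + 10s + 29) = 0.
Each quadratic gives a conjugate pair via the quadratic formula.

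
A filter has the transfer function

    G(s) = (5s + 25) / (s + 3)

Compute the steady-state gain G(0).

G(0) = 25/3 ≈ 8.333

Set s = 0: G(0) = (25) / (3) = 25/3.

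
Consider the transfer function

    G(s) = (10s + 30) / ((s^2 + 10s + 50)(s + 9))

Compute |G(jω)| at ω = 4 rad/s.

|G(j4)| ≈ 0.09670

Substitute s = j4: numerator = 30 + j40, denominator = 146 + j496.
|G(j4)| = |30 + j40| / |146 + j496| = 50 / 517.04 ≈ 0.09670.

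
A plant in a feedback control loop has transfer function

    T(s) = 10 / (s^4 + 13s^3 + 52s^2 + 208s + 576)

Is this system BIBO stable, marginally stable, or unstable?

The denominator s^4 + 13s^3 + 52s^2 + 208s + 576 factors as (s^2 + 16)(s + 4)(s + 9), giving poles at s = 4j, -4j, -4, -9.
Since the simple pole(s) at s = ±4j lie on the jω-axis with none in the right half-plane, the system is marginally stable.

marginally stable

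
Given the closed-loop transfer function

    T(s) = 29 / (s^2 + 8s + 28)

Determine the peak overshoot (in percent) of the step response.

%OS ≈ 2.66%

Comparing s^2 + 8s + 28 to s^2 + 2ζωₙs + ωₙ²: ωₙ = √28 ≈ 5.292 rad/s and ζ = 8/(2·√28) ≈ 0.7559.
%OS = 100·exp(−πζ/√(1−ζ²)) = 100·exp(−π·0.7559/√(1−0.7559²)) ≈ 2.66%.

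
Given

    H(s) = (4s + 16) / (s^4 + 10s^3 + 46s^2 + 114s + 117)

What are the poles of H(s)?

The poles are the roots of the denominator s^4 + 10s^3 + 46s^2 + 114s + 117 = 0.
Trying s = -3: the polynomial evaluates to 0, so (s + 3) is a factor.
Dividing out leaves s^3 + 7s^2 + 25s + 39 = 0.
This factors further as (s^2 + 4s + 13)(s + 3) = 0.

s = -2 + 3j, -2 - 3j, -3, -3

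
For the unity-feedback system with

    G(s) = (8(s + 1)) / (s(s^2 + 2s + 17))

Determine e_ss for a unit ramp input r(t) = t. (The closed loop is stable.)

e_ss = 2.125

G(s) has one pole at the origin.
This is a Type 1 system. Kv = lim_{s→0} s·G(s) = 8/17.
e_ss = 1/Kv = 1/(8/17) = 17/8 ≈ 2.125.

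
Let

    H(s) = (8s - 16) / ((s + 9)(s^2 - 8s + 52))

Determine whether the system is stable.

The poles can be read from the denominator factors: s = -9, 4 + 6j, 4 - 6j.
Since the pole(s) at s = 4 ± 6j lie in the right half-plane, the system is unstable.

unstable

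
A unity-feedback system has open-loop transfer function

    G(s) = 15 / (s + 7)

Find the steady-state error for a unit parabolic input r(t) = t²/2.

G(s) has no poles at the origin.
This is a Type 0 system; Ka = lim_{s→0} s^2·G(s) = 0, so the steady-state error for a parabola input is infinite.

e_ss = ∞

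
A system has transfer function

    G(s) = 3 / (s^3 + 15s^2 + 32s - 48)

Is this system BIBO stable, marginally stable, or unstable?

The denominator s^3 + 15s^2 + 32s - 48 factors as (s + 4)(s + 12)(s - 1), giving poles at s = -4, -12, 1.
Since the pole(s) at s = 1 lie in the right half-plane, the system is unstable.

unstable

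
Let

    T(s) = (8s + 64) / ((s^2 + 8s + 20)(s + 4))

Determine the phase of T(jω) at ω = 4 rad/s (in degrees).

∠T(j4) ≈ -101.3°

At s = j4: numerator = 64 + j32, denominator = -112 + j144.
∠T = ∠num − ∠den = 26.565° − (127.87°) = -101.3°.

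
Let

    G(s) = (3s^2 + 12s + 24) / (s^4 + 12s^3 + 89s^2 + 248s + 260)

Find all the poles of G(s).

s = -4 + 6j, -4 - 6j, -2 + j, -2 - j

The poles are the roots of the denominator s^4 + 12s^3 + 89s^2 + 248s + 260 = 0.
No real roots exist; factor into two real quadratics: (s^2 + 8s + 52)(s^2 + 4s + 5) = 0.
Each quadratic gives a conjugate pair via the quadratic formula.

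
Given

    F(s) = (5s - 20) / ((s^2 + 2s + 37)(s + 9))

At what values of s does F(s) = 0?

Set the numerator to zero: 5s - 20 = 0, i.e. 5·(s - 4) = 0.
So s = 4.

s = 4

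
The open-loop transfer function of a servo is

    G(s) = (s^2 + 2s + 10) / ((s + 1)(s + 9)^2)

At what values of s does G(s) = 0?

Set the numerator to zero: s^2 + 2s + 10 = 0.
Factoring: (s^2 + 2s + 10) = 0.

s = -1 + 3j, -1 - 3j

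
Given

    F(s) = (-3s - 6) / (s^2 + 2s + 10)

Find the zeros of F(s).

s = -2

Set the numerator to zero: -3s - 6 = 0, i.e. -3·(s + 2) = 0.
So s = -2.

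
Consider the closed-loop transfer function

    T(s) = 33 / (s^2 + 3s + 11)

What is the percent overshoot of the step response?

%OS ≈ 20.3%

Comparing s^2 + 3s + 11 to s^2 + 2ζωₙs + ωₙ²: ωₙ = √11 ≈ 3.317 rad/s and ζ = 3/(2·√11) ≈ 0.4523.
%OS = 100·exp(−πζ/√(1−ζ²)) = 100·exp(−π·0.4523/√(1−0.4523²)) ≈ 20.3%.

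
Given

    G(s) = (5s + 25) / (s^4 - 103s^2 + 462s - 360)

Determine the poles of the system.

The poles are the roots of the denominator s^4 - 103s^2 + 462s - 360 = 0.
Trying s = 5: the polynomial evaluates to 0, so (s - 5) is a factor.
Dividing out leaves s^3 + 5s^2 - 78s + 72 = 0.
This factors further as (s - 6)(s + 12)(s - 1) = 0.

s = 5, 6, -12, 1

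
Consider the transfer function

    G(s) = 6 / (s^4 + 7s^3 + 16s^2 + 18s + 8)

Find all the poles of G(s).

s = -1 ± j, -4, -1

The poles are the roots of the denominator s^4 + 7s^3 + 16s^2 + 18s + 8 = 0.
Trying s = -4: the polynomial evaluates to 0, so (s + 4) is a factor.
Dividing out leaves s^3 + 3s^2 + 4s + 2 = 0.
This factors further as (s^2 + 2s + 2)(s + 1) = 0.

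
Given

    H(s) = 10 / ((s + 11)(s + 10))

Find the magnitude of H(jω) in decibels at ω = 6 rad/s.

Substitute s = j6: numerator = 10, denominator = 74 + j126.
|H(j6)| = |10| / |74 + j126| = 10 / 146.12 ≈ 0.06844.
In decibels: 20·log₁₀(0.06844) ≈ -23.3 dB.

|H(j6)|_dB ≈ -23.3 dB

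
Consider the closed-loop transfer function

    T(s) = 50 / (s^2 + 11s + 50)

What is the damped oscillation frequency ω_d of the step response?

Comparing s^2 + 11s + 50 to s^2 + 2ζωₙs + ωₙ²: ωₙ = √50 ≈ 7.071 rad/s and ζ = 11/(2·√50) ≈ 0.7778.
ζωₙ = 11/2 = 5.5, so ω_d = ωₙ√(1−ζ²) = √(ωₙ² − (ζωₙ)²) = √(50 − 5.5²) = √19.75 ≈ 4.444 rad/s.

ω_d ≈ 4.444 rad/s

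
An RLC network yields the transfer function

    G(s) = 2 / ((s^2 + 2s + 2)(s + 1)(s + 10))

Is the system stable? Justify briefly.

The poles can be read from the denominator factors: s = -1 + j, -1 - j, -1, -10.
Since all poles lie strictly in the left half-plane, the system is stable.

stable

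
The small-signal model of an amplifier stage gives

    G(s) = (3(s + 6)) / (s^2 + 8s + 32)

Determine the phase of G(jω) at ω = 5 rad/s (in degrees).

∠G(j5) ≈ -40.27°

At s = j5: numerator = 18 + j15, denominator = 7 + j40.
∠G = ∠num − ∠den = 39.806° − (80.074°) = -40.27°.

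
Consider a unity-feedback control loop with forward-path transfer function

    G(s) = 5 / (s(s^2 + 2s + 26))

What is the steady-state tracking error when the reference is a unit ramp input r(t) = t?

e_ss = 5.200

G(s) has one pole at the origin.
This is a Type 1 system. Kv = lim_{s→0} s·G(s) = 5/26.
e_ss = 1/Kv = 1/(5/26) = 26/5 ≈ 5.200.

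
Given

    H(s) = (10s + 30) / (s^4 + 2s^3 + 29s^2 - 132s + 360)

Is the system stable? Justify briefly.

The denominator s^4 + 2s^3 + 29s^2 - 132s + 360 factors as (s^2 + 6s + 45)(s^2 - 4s + 8), giving poles at s = -3 + 6j, -3 - 6j, 2 + 2j, 2 - 2j.
Since the pole(s) at s = 2 + 2j, 2 - 2j lie in the right half-plane, the system is unstable.

unstable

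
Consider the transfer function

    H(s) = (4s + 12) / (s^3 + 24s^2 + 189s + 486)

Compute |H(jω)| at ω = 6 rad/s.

Substitute s = j6: numerator = 12 + j24, denominator = -378 + j918.
|H(j6)| = |12 + j24| / |-378 + j918| = 26.833 / 992.78 ≈ 0.02703.

|H(j6)| ≈ 0.02703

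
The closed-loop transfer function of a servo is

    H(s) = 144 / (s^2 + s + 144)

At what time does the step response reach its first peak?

t_p ≈ 0.2620 s

Comparing s^2 + s + 144 to s^2 + 2ζωₙs + ωₙ²: ωₙ = 12 rad/s and ζ = 1/(2·12) ≈ 0.04167.
ζωₙ = 1/2 = 0.5, so ω_d = ωₙ√(1−ζ²) = √(ωₙ² − (ζωₙ)²) = √(144 − 0.5²) = √143.75 ≈ 11.99 rad/s.
t_p = π/ω_d = π/11.99 ≈ 0.2620 s.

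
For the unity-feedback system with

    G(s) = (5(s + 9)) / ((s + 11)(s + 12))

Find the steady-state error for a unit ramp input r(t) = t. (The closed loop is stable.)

G(s) has no poles at the origin.
This is a Type 0 system; Kv = lim_{s→0} s·G(s) = 0, so the steady-state error for a ramp input is infinite.

e_ss = ∞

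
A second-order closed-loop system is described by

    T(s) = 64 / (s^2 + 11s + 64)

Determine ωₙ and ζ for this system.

Compare the denominator to the standard form s^2 + 2ζωₙs + ωₙ².
ωₙ² = 64, so ωₙ = 8 rad/s.
2ζωₙ = 11, so ζ = 11/(2·8) = 0.6875.
With ζ = 0.6875 the response is underdamped.

ωₙ = 8 rad/s, ζ = 0.6875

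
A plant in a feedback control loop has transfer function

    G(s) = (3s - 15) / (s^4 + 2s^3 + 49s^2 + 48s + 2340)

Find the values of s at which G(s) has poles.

The poles are the roots of the denominator s^4 + 2s^3 + 49s^2 + 48s + 2340 = 0.
No real roots exist; factor into two real quadratics: (s^2 + 8s + 52)(s^2 - 6s + 45) = 0.
Each quadratic gives a conjugate pair via the quadratic formula.

s = -4 + 6j, -4 - 6j, 3 + 6j, 3 - 6j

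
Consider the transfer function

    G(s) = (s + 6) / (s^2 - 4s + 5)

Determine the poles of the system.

The poles are the roots of the denominator s^2 - 4s + 5 = 0.
Using the quadratic formula: s = (4 ± √(-4))/2 = 2 ± 1j.

s = 2 + j, 2 - j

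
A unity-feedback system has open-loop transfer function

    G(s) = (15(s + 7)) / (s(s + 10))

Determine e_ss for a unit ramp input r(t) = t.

e_ss = 0.09524

G(s) has one pole at the origin.
This is a Type 1 system. Kv = lim_{s→0} s·G(s) = 105/10 = 21/2.
e_ss = 1/Kv = 1/(21/2) = 2/21 ≈ 0.09524.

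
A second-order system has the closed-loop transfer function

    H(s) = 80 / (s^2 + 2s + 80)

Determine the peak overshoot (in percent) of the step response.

%OS ≈ 70.2%

Comparing s^2 + 2s + 80 to s^2 + 2ζωₙs + ωₙ²: ωₙ = √80 ≈ 8.944 rad/s and ζ = 2/(2·√80) ≈ 0.1118.
%OS = 100·exp(−πζ/√(1−ζ²)) = 100·exp(−π·0.1118/√(1−0.1118²)) ≈ 70.2%.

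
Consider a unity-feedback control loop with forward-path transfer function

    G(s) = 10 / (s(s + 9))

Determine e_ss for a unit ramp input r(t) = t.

e_ss = 0.9000

G(s) has one pole at the origin.
This is a Type 1 system. Kv = lim_{s→0} s·G(s) = 10/9.
e_ss = 1/Kv = 1/(10/9) = 9/10 ≈ 0.9000.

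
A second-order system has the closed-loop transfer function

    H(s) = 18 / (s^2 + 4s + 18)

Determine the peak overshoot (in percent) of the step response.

Comparing s^2 + 4s + 18 to s^2 + 2ζωₙs + ωₙ²: ωₙ = √18 ≈ 4.243 rad/s and ζ = 4/(2·√18) ≈ 0.4714.
%OS = 100·exp(−πζ/√(1−ζ²)) = 100·exp(−π·0.4714/√(1−0.4714²)) ≈ 18.7%.

%OS ≈ 18.7%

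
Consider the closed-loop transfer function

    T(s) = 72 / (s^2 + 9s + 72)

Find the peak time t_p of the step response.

t_p ≈ 0.4367 s

Comparing s^2 + 9s + 72 to s^2 + 2ζωₙs + ωₙ²: ωₙ = √72 ≈ 8.485 rad/s and ζ = 9/(2·√72) ≈ 0.5303.
ζωₙ = 9/2 = 4.5, so ω_d = ωₙ√(1−ζ²) = √(ωₙ² − (ζωₙ)²) = √(72 − 4.5²) = √51.75 ≈ 7.194 rad/s.
t_p = π/ω_d = π/7.194 ≈ 0.4367 s.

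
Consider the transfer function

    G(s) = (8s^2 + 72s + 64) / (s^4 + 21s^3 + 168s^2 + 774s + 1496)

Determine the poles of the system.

s = -3 ± 5j, -11, -4

The poles are the roots of the denominator s^4 + 21s^3 + 168s^2 + 774s + 1496 = 0.
Trying s = -11: the polynomial evaluates to 0, so (s + 11) is a factor.
Dividing out leaves s^3 + 10s^2 + 58s + 136 = 0.
This factors further as (s^2 + 6s + 34)(s + 4) = 0.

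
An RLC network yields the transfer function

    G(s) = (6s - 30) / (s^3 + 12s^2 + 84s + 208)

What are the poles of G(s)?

s = -4 ± 6j, -4

The poles are the roots of the denominator s^3 + 12s^2 + 84s + 208 = 0.
Trying s = -4: the polynomial evaluates to 0, so (s + 4) is a factor.
Dividing out leaves s^2 + 8s + 52 = 0.
The quadratic formula then gives s = -4 ± 6j.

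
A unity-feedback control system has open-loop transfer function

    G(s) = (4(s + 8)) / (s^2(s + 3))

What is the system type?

Type 2

The denominator has 2 factors of s at the origin (free integrators), so this is a Type 2 system.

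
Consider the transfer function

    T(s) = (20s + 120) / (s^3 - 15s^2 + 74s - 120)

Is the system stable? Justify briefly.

The denominator s^3 - 15s^2 + 74s - 120 factors as (s - 5)(s - 6)(s - 4), giving poles at s = 5, 6, 4.
Since the pole(s) at s = 5, 6, 4 lie in the right half-plane, the system is unstable.

unstable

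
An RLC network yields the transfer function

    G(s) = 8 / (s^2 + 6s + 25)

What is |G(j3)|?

Substitute s = j3: numerator = 8, denominator = 16 + j18.
|G(j3)| = |8| / |16 + j18| = 8 / 24.083 ≈ 0.3322.

|G(j3)| ≈ 0.3322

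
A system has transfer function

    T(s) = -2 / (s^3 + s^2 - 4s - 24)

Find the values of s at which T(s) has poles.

s = -2 ± 2j, 3

The poles are the roots of the denominator s^3 + s^2 - 4s - 24 = 0.
Trying s = 3: the polynomial evaluates to 0, so (s - 3) is a factor.
Dividing out leaves s^2 + 4s + 8 = 0.
The quadratic formula then gives s = -2 ± 2j.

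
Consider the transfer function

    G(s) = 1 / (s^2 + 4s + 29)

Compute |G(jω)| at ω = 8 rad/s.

Substitute s = j8: numerator = 1, denominator = -35 + j32.
|G(j8)| = |1| / |-35 + j32| = 1 / 47.424 ≈ 0.02109.

|G(j8)| ≈ 0.02109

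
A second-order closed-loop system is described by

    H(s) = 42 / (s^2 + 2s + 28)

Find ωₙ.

ωₙ ≈ 5.292 rad/s

Compare the denominator to the standard form s^2 + 2ζωₙs + ωₙ².
ωₙ² = 28, so ωₙ = √28 ≈ 5.292 rad/s.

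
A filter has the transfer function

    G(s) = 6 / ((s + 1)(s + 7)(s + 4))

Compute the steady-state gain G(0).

At s = 0 each factor (s + a) contributes a and each (s^2 + bs + c) contributes c.
G(0) = 6·1 / ((1) · (7) · (4)) = 6/28 = 3/14.

G(0) = 3/14 ≈ 0.2143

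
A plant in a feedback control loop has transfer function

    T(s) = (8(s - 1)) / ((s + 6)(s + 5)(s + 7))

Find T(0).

At s = 0 each factor (s + a) contributes a and each (s^2 + bs + c) contributes c.
T(0) = 8·(-1) / ((6) · (5) · (7)) = -8/210 = -4/105.

T(0) = -4/105 ≈ -0.03810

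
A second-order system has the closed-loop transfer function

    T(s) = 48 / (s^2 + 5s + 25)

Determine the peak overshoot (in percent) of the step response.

Comparing s^2 + 5s + 25 to s^2 + 2ζωₙs + ωₙ²: ωₙ = 5 rad/s and ζ = 5/(2·5) = 0.5.
%OS = 100·exp(−πζ/√(1−ζ²)) = 100·exp(−π·0.5/√(1−0.5²)) ≈ 16.3%.

%OS ≈ 16.3%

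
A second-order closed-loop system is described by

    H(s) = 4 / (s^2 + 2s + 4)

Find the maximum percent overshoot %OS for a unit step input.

%OS ≈ 16.3%

Comparing s^2 + 2s + 4 to s^2 + 2ζωₙs + ωₙ²: ωₙ = 2 rad/s and ζ = 2/(2·2) = 0.5.
%OS = 100·exp(−πζ/√(1−ζ²)) = 100·exp(−π·0.5/√(1−0.5²)) ≈ 16.3%.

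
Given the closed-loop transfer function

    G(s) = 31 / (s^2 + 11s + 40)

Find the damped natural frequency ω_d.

ω_d ≈ 3.122 rad/s

Comparing s^2 + 11s + 40 to s^2 + 2ζωₙs + ωₙ²: ωₙ = √40 ≈ 6.325 rad/s and ζ = 11/(2·√40) ≈ 0.8696.
ζωₙ = 11/2 = 5.5, so ω_d = ωₙ√(1−ζ²) = √(ωₙ² − (ζωₙ)²) = √(40 − 5.5²) = √9.75 ≈ 3.122 rad/s.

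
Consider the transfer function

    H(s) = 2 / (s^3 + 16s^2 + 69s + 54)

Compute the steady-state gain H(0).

Set s = 0: H(0) = (2) / (54) = 1/27.

H(0) = 1/27 ≈ 0.03704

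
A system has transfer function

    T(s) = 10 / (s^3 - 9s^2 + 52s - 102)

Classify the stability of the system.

The denominator s^3 - 9s^2 + 52s - 102 factors as (s - 3)(s^2 - 6s + 34), giving poles at s = 3, 3 + 5j, 3 - 5j.
Since the pole(s) at s = 3, 3 + 5j, 3 - 5j lie in the right half-plane, the system is unstable.

unstable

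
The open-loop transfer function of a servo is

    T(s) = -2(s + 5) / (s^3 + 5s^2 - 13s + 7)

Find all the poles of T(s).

The poles are the roots of the denominator s^3 + 5s^2 - 13s + 7 = 0.
Trying s = 1: the polynomial evaluates to 0, so (s - 1) is a factor.
Dividing out leaves s^2 + 6s - 7 = 0.
Factoring the quadratic: (s + 7)(s - 1) = 0.

s = 1, -7, 1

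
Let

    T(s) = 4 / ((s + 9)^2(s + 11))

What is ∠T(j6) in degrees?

∠T(j6) ≈ -95.99°

At s = j6: numerator = 4, denominator = -153 + j1458.
∠T = ∠num − ∠den = 0° − (95.991°) = -95.99°.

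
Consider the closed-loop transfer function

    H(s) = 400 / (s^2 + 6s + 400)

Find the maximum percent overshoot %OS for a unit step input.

Comparing s^2 + 6s + 400 to s^2 + 2ζωₙs + ωₙ²: ωₙ = 20 rad/s and ζ = 6/(2·20) = 0.15.
%OS = 100·exp(−πζ/√(1−ζ²)) = 100·exp(−π·0.15/√(1−0.15²)) ≈ 62.1%.

%OS ≈ 62.1%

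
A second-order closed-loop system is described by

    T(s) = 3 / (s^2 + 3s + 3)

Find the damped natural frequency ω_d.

Comparing s^2 + 3s + 3 to s^2 + 2ζωₙs + ωₙ²: ωₙ = √3 ≈ 1.732 rad/s and ζ = 3/(2·√3) ≈ 0.8660.
ζωₙ = 3/2 = 1.5, so ω_d = ωₙ√(1−ζ²) = √(ωₙ² − (ζωₙ)²) = √(3 − 1.5²) = √0.75 ≈ 0.8660 rad/s.

ω_d ≈ 0.8660 rad/s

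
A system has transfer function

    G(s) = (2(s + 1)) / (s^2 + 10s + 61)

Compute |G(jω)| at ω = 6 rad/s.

Substitute s = j6: numerator = 2 + j12, denominator = 25 + j60.
|G(j6)| = |2 + j12| / |25 + j60| = 12.166 / 65 ≈ 0.1872.

|G(j6)| ≈ 0.1872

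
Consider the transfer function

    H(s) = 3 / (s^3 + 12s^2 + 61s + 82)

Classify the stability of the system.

stable

The denominator s^3 + 12s^2 + 61s + 82 factors as (s^2 + 10s + 41)(s + 2), giving poles at s = -5 + 4j, -5 - 4j, -2.
Since all poles lie strictly in the left half-plane, the system is stable.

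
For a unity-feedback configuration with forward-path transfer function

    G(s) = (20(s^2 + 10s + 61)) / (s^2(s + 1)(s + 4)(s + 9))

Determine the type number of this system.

Type 2

The denominator has 2 factors of s at the origin (free integrators), so this is a Type 2 system.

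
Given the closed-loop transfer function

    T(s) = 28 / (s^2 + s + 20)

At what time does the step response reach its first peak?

t_p ≈ 0.7069 s

Comparing s^2 + s + 20 to s^2 + 2ζωₙs + ωₙ²: ωₙ = √20 ≈ 4.472 rad/s and ζ = 1/(2·√20) ≈ 0.1118.
ζωₙ = 1/2 = 0.5, so ω_d = ωₙ√(1−ζ²) = √(ωₙ² − (ζωₙ)²) = √(20 − 0.5²) = √19.75 ≈ 4.444 rad/s.
t_p = π/ω_d = π/4.444 ≈ 0.7069 s.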